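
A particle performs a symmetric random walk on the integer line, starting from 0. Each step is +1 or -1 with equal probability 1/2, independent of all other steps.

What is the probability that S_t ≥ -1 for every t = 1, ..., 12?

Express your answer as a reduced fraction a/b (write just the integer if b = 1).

Let f(t,s) = #length-t paths at position s with S_1..S_t all ≥ -1.
f(t,s) = f(t-1,s-1) + f(t-1,s+1) for s ≥ -1; f(t,s) = 0 for s < -1.
t=0: f(0,0)=1
t=1: f(1,-1)=1 f(1,1)=1
t=2: f(2,0)=2 f(2,2)=1
t=3: f(3,-1)=2 f(3,1)=3 f(3,3)=1
t=4: f(4,0)=5 f(4,2)=4 f(4,4)=1
t=5: f(5,-1)=5 f(5,1)=9 f(5,3)=5 f(5,5)=1
t=6: f(6,0)=14 f(6,2)=14 f(6,4)=6 f(6,6)=1
t=7: f(7,-1)=14 f(7,1)=28 f(7,3)=20 f(7,5)=7 f(7,7)=1
t=8: f(8,0)=42 f(8,2)=48 f(8,4)=27 f(8,6)=8 f(8,8)=1
t=9: f(9,-1)=42 f(9,1)=90 f(9,3)=75 f(9,5)=35 f(9,7)=9 f(9,9)=1
t=10: f(10,0)=132 f(10,2)=165 f(10,4)=110 f(10,6)=44 f(10,8)=10 f(10,10)=1
t=11: f(11,-1)=132 f(11,1)=297 f(11,3)=275 f(11,5)=154 f(11,7)=54 f(11,9)=11 f(11,11)=1
t=12: f(12,0)=429 f(12,2)=572 f(12,4)=429 f(12,6)=208 f(12,8)=65 f(12,10)=12 f(12,12)=1
Σ_s f(12,s) = 1716
P = 1716/4096 = 429/1024

Answer: 429/1024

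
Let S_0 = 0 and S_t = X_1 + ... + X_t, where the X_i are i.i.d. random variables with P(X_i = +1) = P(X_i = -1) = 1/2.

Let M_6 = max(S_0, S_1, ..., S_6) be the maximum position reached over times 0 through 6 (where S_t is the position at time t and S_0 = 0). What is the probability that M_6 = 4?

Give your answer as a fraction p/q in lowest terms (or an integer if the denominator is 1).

Let M_6 = max(S_0,...,S_6). Use the reflection principle: for j ≥ 1, #{paths with M_6 ≥ j} = #{S_6 ≥ j} + #{S_6 ≥ j+1}.
By reflection, #{M_6 ≥ 4} = #{S_6 ≥ 4} + #{S_6 ≥ 5} = 7 + 1 = 8.
#{M_6 ≥ 5} = #{S_6 ≥ 5} + #{S_6 ≥ 6} = 1 + 1 = 2.
#{M_6 = 4} = 8 - 2 = 6.
P(M_6 = 4) = 6/64 = 3/32

Answer: 3/32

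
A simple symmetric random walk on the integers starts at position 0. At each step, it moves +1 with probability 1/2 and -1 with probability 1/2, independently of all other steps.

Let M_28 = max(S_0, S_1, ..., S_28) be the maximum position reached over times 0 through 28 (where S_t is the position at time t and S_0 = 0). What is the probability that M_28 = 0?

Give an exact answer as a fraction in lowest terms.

Answer: 5014575/33554432

Derivation:
Let M_28 = max(S_0,...,S_28). Use the reflection principle: for j ≥ 1, #{paths with M_28 ≥ j} = #{S_28 ≥ j} + #{S_28 ≥ j+1}.
P(M_28 ≥ 0) = 1 since S_0 = 0, so #{M_28 ≥ 0} = 268435456.
#{M_28 ≥ 1} = #{S_28 ≥ 1} + #{S_28 ≥ 2} = 114159428 + 114159428 = 228318856.
#{M_28 = 0} = 268435456 - 228318856 = 40116600.
P(M_28 = 0) = 40116600/268435456 = 5014575/33554432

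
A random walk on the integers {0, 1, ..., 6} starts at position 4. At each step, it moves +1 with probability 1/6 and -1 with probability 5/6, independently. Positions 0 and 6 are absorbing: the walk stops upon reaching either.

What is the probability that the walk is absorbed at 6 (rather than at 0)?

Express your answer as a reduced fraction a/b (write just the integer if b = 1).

Answer: 26/651

Derivation:
Biased walk: p = 1/6, q = 5/6, r = q/p = 5
Gambler's ruin: P(hit 6 before 0 | start at 4) = (1 - r^a)/(1 - r^N)
r^4 = 625; r^6 = 15625
P = (1 - 625) / (1 - 15625) = -624 / -15624 = 26/651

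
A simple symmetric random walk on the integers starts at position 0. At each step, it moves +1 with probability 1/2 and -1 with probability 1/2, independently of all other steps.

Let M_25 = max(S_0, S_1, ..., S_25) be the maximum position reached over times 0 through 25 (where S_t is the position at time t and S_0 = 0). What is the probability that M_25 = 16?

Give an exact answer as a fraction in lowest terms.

Answer: 6325/16777216

Derivation:
Let M_25 = max(S_0,...,S_25). Use the reflection principle: for j ≥ 1, #{paths with M_25 ≥ j} = #{S_25 ≥ j} + #{S_25 ≥ j+1}.
By reflection, #{M_25 ≥ 16} = #{S_25 ≥ 16} + #{S_25 ≥ 17} = 15276 + 15276 = 30552.
#{M_25 ≥ 17} = #{S_25 ≥ 17} + #{S_25 ≥ 18} = 15276 + 2626 = 17902.
#{M_25 = 16} = 30552 - 17902 = 12650.
P(M_25 = 16) = 12650/33554432 = 6325/16777216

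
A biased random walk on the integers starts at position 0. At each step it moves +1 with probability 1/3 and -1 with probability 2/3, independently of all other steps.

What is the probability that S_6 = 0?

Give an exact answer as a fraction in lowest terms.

Answer: 160/729

Derivation:
To be at 0 after 6 steps: need exactly 3 steps of +1 and 3 of -1.
Number of such sequences: C(6,3) = 20
Each has probability (1/3)^3 · (2/3)^3 = 8/729
P = 20 · 8/729 = 160/729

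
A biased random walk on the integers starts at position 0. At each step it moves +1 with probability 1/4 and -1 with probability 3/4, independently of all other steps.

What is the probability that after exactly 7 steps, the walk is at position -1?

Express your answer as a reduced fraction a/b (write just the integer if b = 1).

To reach position -1 after 7 steps: need 3 steps of +1 and 4 steps of -1.
Number of such sequences: C(7,3) = 35
Each has probability (1/4)^3 · (3/4)^4 = 81/16384
P = 35 · 81/16384 = 2835/16384

Answer: 2835/16384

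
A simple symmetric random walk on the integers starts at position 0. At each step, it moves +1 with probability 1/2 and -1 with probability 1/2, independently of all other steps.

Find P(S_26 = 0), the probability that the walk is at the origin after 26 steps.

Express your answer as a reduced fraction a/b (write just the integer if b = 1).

To return to 0 after 26 steps: need exactly 13 steps of +1 and 13 of -1.
Favorable paths: C(26,13) = 10400600
Total paths: 2^26 = 67108864
P = 10400600/67108864 = 1300075/8388608

Answer: 1300075/8388608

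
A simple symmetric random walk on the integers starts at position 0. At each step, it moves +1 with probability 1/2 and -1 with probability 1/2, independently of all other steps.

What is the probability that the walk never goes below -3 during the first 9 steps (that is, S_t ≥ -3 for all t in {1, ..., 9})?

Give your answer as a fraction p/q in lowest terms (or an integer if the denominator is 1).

Let f(t,s) = #length-t paths at position s with S_1..S_t all ≥ -3.
f(t,s) = f(t-1,s-1) + f(t-1,s+1) for s ≥ -3; f(t,s) = 0 for s < -3.
t=0: f(0,0)=1
t=1: f(1,-1)=1 f(1,1)=1
t=2: f(2,-2)=1 f(2,0)=2 f(2,2)=1
t=3: f(3,-3)=1 f(3,-1)=3 f(3,1)=3 f(3,3)=1
t=4: f(4,-2)=4 f(4,0)=6 f(4,2)=4 f(4,4)=1
t=5: f(5,-3)=4 f(5,-1)=10 f(5,1)=10 f(5,3)=5 f(5,5)=1
t=6: f(6,-2)=14 f(6,0)=20 f(6,2)=15 f(6,4)=6 f(6,6)=1
t=7: f(7,-3)=14 f(7,-1)=34 f(7,1)=35 f(7,3)=21 f(7,5)=7 f(7,7)=1
t=8: f(8,-2)=48 f(8,0)=69 f(8,2)=56 f(8,4)=28 f(8,6)=8 f(8,8)=1
t=9: f(9,-3)=48 f(9,-1)=117 f(9,1)=125 f(9,3)=84 f(9,5)=36 f(9,7)=9 f(9,9)=1
Σ_s f(9,s) = 420
P = 420/512 = 105/128

Answer: 105/128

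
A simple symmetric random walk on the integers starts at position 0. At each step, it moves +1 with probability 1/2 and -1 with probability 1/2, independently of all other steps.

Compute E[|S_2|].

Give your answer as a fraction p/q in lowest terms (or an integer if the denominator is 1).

Answer: 1

Derivation:
S_2 takes values m ≡ 0 (mod 2) with |m| ≤ 2; P(S_2=m) = C(2,(2+m)/2)/2^2.
Total paths: 2^2 = 4
Distribution: P(S=-2)=1/4, P(S=0)=2/4, P(S=2)=1/4
E[|S_2|] = Σ_m |m|·P(S_2=m) = 4/4 = 1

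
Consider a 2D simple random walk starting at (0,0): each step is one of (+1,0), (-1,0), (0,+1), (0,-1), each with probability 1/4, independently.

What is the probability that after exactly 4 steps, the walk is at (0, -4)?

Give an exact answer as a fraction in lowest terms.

Answer: 1/256

Derivation:
Let h be the number of horizontal steps (so 4-h are vertical). To end at (0,-4) need (h+0)/2 right-steps and ((4-h)-4)/2 up-steps.
Sum over h with 0 ≤ h ≤ 0, h ≡ 0 (mod 2), 4-h ≡ 0 (mod 2):
h=0: C(4,0)·C(0,0)·C(4,0) = 1·1·1 = 1
Total favorable: 1
Total paths: 4^4 = 256
P = 1/256 = 1/256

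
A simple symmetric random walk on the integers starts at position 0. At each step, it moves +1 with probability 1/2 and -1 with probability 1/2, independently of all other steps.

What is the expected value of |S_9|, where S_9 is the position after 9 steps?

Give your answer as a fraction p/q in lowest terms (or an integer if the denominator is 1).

Answer: 315/128

Derivation:
S_9 takes values m ≡ 1 (mod 2) with |m| ≤ 9; P(S_9=m) = C(9,(9+m)/2)/2^9.
Total paths: 2^9 = 512
Distribution: P(S=-9)=1/512, P(S=-7)=9/512, P(S=-5)=36/512, P(S=-3)=84/512, P(S=-1)=126/512, P(S=1)=126/512, P(S=3)=84/512, P(S=5)=36/512, P(S=7)=9/512, P(S=9)=1/512
E[|S_9|] = Σ_m |m|·P(S_9=m) = 1260/512 = 315/128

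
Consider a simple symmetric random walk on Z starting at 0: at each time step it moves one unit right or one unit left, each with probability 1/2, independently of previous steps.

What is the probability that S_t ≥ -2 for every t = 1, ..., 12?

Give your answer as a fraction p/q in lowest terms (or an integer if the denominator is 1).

Let f(t,s) = #length-t paths at position s with S_1..S_t all ≥ -2.
f(t,s) = f(t-1,s-1) + f(t-1,s+1) for s ≥ -2; f(t,s) = 0 for s < -2.
t=0: f(0,0)=1
t=1: f(1,-1)=1 f(1,1)=1
t=2: f(2,-2)=1 f(2,0)=2 f(2,2)=1
t=3: f(3,-1)=3 f(3,1)=3 f(3,3)=1
t=4: f(4,-2)=3 f(4,0)=6 f(4,2)=4 f(4,4)=1
t=5: f(5,-1)=9 f(5,1)=10 f(5,3)=5 f(5,5)=1
t=6: f(6,-2)=9 f(6,0)=19 f(6,2)=15 f(6,4)=6 f(6,6)=1
t=7: f(7,-1)=28 f(7,1)=34 f(7,3)=21 f(7,5)=7 f(7,7)=1
t=8: f(8,-2)=28 f(8,0)=62 f(8,2)=55 f(8,4)=28 f(8,6)=8 f(8,8)=1
t=9: f(9,-1)=90 f(9,1)=117 f(9,3)=83 f(9,5)=36 f(9,7)=9 f(9,9)=1
t=10: f(10,-2)=90 f(10,0)=207 f(10,2)=200 f(10,4)=119 f(10,6)=45 f(10,8)=10 f(10,10)=1
t=11: f(11,-1)=297 f(11,1)=407 f(11,3)=319 f(11,5)=164 f(11,7)=55 f(11,9)=11 f(11,11)=1
t=12: f(12,-2)=297 f(12,0)=704 f(12,2)=726 f(12,4)=483 f(12,6)=219 f(12,8)=66 f(12,10)=12 f(12,12)=1
Σ_s f(12,s) = 2508
P = 2508/4096 = 627/1024

Answer: 627/1024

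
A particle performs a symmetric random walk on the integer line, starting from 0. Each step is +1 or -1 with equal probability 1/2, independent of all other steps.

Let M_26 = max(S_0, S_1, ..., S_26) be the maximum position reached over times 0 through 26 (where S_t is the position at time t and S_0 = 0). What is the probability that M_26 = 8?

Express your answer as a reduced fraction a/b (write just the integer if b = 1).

Let M_26 = max(S_0,...,S_26). Use the reflection principle: for j ≥ 1, #{paths with M_26 ≥ j} = #{S_26 ≥ j} + #{S_26 ≥ j+1}.
By reflection, #{M_26 ≥ 8} = #{S_26 ≥ 8} + #{S_26 ≥ 9} = 5658537 + 2533987 = 8192524.
#{M_26 ≥ 9} = #{S_26 ≥ 9} + #{S_26 ≥ 10} = 2533987 + 2533987 = 5067974.
#{M_26 = 8} = 8192524 - 5067974 = 3124550.
P(M_26 = 8) = 3124550/67108864 = 1562275/33554432

Answer: 1562275/33554432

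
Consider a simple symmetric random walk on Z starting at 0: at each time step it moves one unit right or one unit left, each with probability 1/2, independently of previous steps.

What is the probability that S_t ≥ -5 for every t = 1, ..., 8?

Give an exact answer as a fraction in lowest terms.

Let f(t,s) = #length-t paths at position s with S_1..S_t all ≥ -5.
f(t,s) = f(t-1,s-1) + f(t-1,s+1) for s ≥ -5; f(t,s) = 0 for s < -5.
t=0: f(0,0)=1
t=1: f(1,-1)=1 f(1,1)=1
t=2: f(2,-2)=1 f(2,0)=2 f(2,2)=1
t=3: f(3,-3)=1 f(3,-1)=3 f(3,1)=3 f(3,3)=1
t=4: f(4,-4)=1 f(4,-2)=4 f(4,0)=6 f(4,2)=4 f(4,4)=1
t=5: f(5,-5)=1 f(5,-3)=5 f(5,-1)=10 f(5,1)=10 f(5,3)=5 f(5,5)=1
t=6: f(6,-4)=6 f(6,-2)=15 f(6,0)=20 f(6,2)=15 f(6,4)=6 f(6,6)=1
t=7: f(7,-5)=6 f(7,-3)=21 f(7,-1)=35 f(7,1)=35 f(7,3)=21 f(7,5)=7 f(7,7)=1
t=8: f(8,-4)=27 f(8,-2)=56 f(8,0)=70 f(8,2)=56 f(8,4)=28 f(8,6)=8 f(8,8)=1
Σ_s f(8,s) = 246
P = 246/256 = 123/128

Answer: 123/128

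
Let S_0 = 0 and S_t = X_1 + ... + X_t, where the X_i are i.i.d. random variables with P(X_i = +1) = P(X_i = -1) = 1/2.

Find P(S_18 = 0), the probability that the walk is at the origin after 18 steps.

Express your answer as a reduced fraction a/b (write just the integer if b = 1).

Answer: 12155/65536

Derivation:
To return to 0 after 18 steps: need exactly 9 steps of +1 and 9 of -1.
Favorable paths: C(18,9) = 48620
Total paths: 2^18 = 262144
P = 48620/262144 = 12155/65536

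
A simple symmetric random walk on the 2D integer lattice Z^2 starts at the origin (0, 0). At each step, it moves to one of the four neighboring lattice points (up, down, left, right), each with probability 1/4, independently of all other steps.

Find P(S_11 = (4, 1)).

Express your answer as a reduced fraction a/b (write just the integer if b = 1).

Answer: 27225/2097152

Derivation:
Let h be the number of horizontal steps (so 11-h are vertical). To end at (4,1) need (h+4)/2 right-steps and ((11-h)+1)/2 up-steps.
Sum over h with 4 ≤ h ≤ 10, h ≡ 0 (mod 2), 11-h ≡ 1 (mod 2):
h=4: C(11,4)·C(4,4)·C(7,4) = 330·1·35 = 11550
h=6: C(11,6)·C(6,5)·C(5,3) = 462·6·10 = 27720
h=8: C(11,8)·C(8,6)·C(3,2) = 165·28·3 = 13860
h=10: C(11,10)·C(10,7)·C(1,1) = 11·120·1 = 1320
Total favorable: 54450
Total paths: 4^11 = 4194304
P = 54450/4194304 = 27225/2097152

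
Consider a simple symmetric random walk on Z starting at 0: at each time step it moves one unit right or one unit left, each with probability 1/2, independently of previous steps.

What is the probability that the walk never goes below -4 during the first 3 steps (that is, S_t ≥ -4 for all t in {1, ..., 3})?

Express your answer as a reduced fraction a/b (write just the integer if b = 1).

Let f(t,s) = #length-t paths at position s with S_1..S_t all ≥ -4.
f(t,s) = f(t-1,s-1) + f(t-1,s+1) for s ≥ -4; f(t,s) = 0 for s < -4.
t=0: f(0,0)=1
t=1: f(1,-1)=1 f(1,1)=1
t=2: f(2,-2)=1 f(2,0)=2 f(2,2)=1
t=3: f(3,-3)=1 f(3,-1)=3 f(3,1)=3 f(3,3)=1
Σ_s f(3,s) = 8
P = 8/8 = 1

Answer: 1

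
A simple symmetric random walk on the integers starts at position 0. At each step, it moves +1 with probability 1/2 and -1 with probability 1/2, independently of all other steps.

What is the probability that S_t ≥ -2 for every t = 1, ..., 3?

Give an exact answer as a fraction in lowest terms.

Let f(t,s) = #length-t paths at position s with S_1..S_t all ≥ -2.
f(t,s) = f(t-1,s-1) + f(t-1,s+1) for s ≥ -2; f(t,s) = 0 for s < -2.
t=0: f(0,0)=1
t=1: f(1,-1)=1 f(1,1)=1
t=2: f(2,-2)=1 f(2,0)=2 f(2,2)=1
t=3: f(3,-1)=3 f(3,1)=3 f(3,3)=1
Σ_s f(3,s) = 7
P = 7/8 = 7/8

Answer: 7/8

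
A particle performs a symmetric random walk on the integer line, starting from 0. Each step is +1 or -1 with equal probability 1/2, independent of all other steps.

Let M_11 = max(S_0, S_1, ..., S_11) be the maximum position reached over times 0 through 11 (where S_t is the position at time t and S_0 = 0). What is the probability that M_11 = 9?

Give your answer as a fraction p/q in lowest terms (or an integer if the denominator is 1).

Answer: 11/2048

Derivation:
Let M_11 = max(S_0,...,S_11). Use the reflection principle: for j ≥ 1, #{paths with M_11 ≥ j} = #{S_11 ≥ j} + #{S_11 ≥ j+1}.
By reflection, #{M_11 ≥ 9} = #{S_11 ≥ 9} + #{S_11 ≥ 10} = 12 + 1 = 13.
#{M_11 ≥ 10} = #{S_11 ≥ 10} + #{S_11 ≥ 11} = 1 + 1 = 2.
#{M_11 = 9} = 13 - 2 = 11.
P(M_11 = 9) = 11/2048 = 11/2048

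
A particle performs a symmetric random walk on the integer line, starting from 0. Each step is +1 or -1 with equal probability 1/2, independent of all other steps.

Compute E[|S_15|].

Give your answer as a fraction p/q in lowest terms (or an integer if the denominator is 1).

S_15 takes values m ≡ 1 (mod 2) with |m| ≤ 15; P(S_15=m) = C(15,(15+m)/2)/2^15.
Total paths: 2^15 = 32768
Distribution: P(S=-15)=1/32768, P(S=-13)=15/32768, P(S=-11)=105/32768, P(S=-9)=455/32768, P(S=-7)=1365/32768, P(S=-5)=3003/32768, P(S=-3)=5005/32768, P(S=-1)=6435/32768, P(S=1)=6435/32768, P(S=3)=5005/32768, P(S=5)=3003/32768, P(S=7)=1365/32768, P(S=9)=455/32768, P(S=11)=105/32768, P(S=13)=15/32768, P(S=15)=1/32768
E[|S_15|] = Σ_m |m|·P(S_15=m) = 102960/32768 = 6435/2048

Answer: 6435/2048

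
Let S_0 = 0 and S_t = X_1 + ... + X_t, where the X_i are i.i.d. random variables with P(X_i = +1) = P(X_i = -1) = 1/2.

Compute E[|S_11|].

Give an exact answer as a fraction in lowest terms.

Answer: 693/256

Derivation:
S_11 takes values m ≡ 1 (mod 2) with |m| ≤ 11; P(S_11=m) = C(11,(11+m)/2)/2^11.
Total paths: 2^11 = 2048
Distribution: P(S=-11)=1/2048, P(S=-9)=11/2048, P(S=-7)=55/2048, P(S=-5)=165/2048, P(S=-3)=330/2048, P(S=-1)=462/2048, P(S=1)=462/2048, P(S=3)=330/2048, P(S=5)=165/2048, P(S=7)=55/2048, P(S=9)=11/2048, P(S=11)=1/2048
E[|S_11|] = Σ_m |m|·P(S_11=m) = 5544/2048 = 693/256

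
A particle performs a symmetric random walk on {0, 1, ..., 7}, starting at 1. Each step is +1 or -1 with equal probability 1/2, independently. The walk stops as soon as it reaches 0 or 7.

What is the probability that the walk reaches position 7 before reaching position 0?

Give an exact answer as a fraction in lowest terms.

Answer: 1/7

Derivation:
Symmetric walk (p = 1/2): the harmonic-function argument gives P(hit 7 before 0 | start at 1) = a/N.
P = 1/7 = 1/7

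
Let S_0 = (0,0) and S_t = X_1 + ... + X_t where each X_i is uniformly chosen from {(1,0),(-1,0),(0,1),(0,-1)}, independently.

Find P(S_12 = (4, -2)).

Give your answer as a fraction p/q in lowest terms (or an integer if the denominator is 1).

Let h be the number of horizontal steps (so 12-h are vertical). To end at (4,-2) need (h+4)/2 right-steps and ((12-h)-2)/2 up-steps.
Sum over h with 4 ≤ h ≤ 10, h ≡ 0 (mod 2), 12-h ≡ 0 (mod 2):
h=4: C(12,4)·C(4,4)·C(8,3) = 495·1·56 = 27720
h=6: C(12,6)·C(6,5)·C(6,2) = 924·6·15 = 83160
h=8: C(12,8)·C(8,6)·C(4,1) = 495·28·4 = 55440
h=10: C(12,10)·C(10,7)·C(2,0) = 66·120·1 = 7920
Total favorable: 174240
Total paths: 4^12 = 16777216
P = 174240/16777216 = 5445/524288

Answer: 5445/524288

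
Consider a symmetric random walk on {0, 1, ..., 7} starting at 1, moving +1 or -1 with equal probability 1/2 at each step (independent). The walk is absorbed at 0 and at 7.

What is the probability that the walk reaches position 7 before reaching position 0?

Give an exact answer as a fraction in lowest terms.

Answer: 1/7

Derivation:
Symmetric walk (p = 1/2): the harmonic-function argument gives P(hit 7 before 0 | start at 1) = a/N.
P = 1/7 = 1/7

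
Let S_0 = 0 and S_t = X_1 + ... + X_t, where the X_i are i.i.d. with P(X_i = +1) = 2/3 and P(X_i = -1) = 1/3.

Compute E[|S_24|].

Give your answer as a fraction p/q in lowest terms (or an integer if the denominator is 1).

S_24 takes values m ≡ 0 (mod 2) with |m| ≤ 24; P(S_24=m) = C(24,(24+m)/2) · (2/3)^((24+m)/2) · (1/3)^((24-m)/2).
Distribution: P(S=-24)=1/282429536481, P(S=-22)=16/94143178827, P(S=-20)=368/94143178827, P(S=-18)=16192/282429536481, P(S=-16)=56672/94143178827, P(S=-14)=453376/94143178827, P(S=-12)=8614144/282429536481, P(S=-10)=4922368/31381059609, P(S=-8)=20920064/31381059609, P(S=-6)=669442048/282429536481, P(S=-4)=669442048/94143178827, P(S=-2)=1704034304/94143178827, P(S=0)=11076222976/282429536481, P(S=2)=6816137216/94143178827, P(S=4)=10711072768/94143178827, P(S=6)=42844291072/282429536481, P(S=8)=5355536384/31381059609, P(S=10)=5040504832/31381059609, P(S=12)=35283533824/282429536481, P(S=14)=7428112384/94143178827, P(S=16)=3714056192/94143178827, P(S=18)=4244635648/282429536481, P(S=20)=385875968/94143178827, P(S=22)=67108864/94143178827, P(S=24)=16777216/282429536481
E[|S_24|] = Σ_m |m|·P(S_24=m) = 769378008488/94143178827

Answer: 769378008488/94143178827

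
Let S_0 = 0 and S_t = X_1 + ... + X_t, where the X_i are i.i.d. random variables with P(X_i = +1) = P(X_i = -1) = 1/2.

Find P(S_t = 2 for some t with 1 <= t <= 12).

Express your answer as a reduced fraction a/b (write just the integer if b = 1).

Count via complement. Let g(t,s) = #length-t paths at position s with S_1..S_t all ≠ 2.
g(t,s) = g(t-1,s-1) + g(t-1,s+1) for s ≠ 2; g(t,2) = 0.
t=0: g(0,0)=1
t=1: g(1,-1)=1 g(1,1)=1
t=2: g(2,-2)=1 g(2,0)=2
t=3: g(3,-3)=1 g(3,-1)=3 g(3,1)=2
t=4: g(4,-4)=1 g(4,-2)=4 g(4,0)=5
t=5: g(5,-5)=1 g(5,-3)=5 g(5,-1)=9 g(5,1)=5
t=6: g(6,-6)=1 g(6,-4)=6 g(6,-2)=14 g(6,0)=14
t=7: g(7,-7)=1 g(7,-5)=7 g(7,-3)=20 g(7,-1)=28 g(7,1)=14
t=8: g(8,-8)=1 g(8,-6)=8 g(8,-4)=27 g(8,-2)=48 g(8,0)=42
t=9: g(9,-9)=1 g(9,-7)=9 g(9,-5)=35 g(9,-3)=75 g(9,-1)=90 g(9,1)=42
t=10: g(10,-10)=1 g(10,-8)=10 g(10,-6)=44 g(10,-4)=110 g(10,-2)=165 g(10,0)=132
t=11: g(11,-11)=1 g(11,-9)=11 g(11,-7)=54 g(11,-5)=154 g(11,-3)=275 g(11,-1)=297 g(11,1)=132
t=12: g(12,-12)=1 g(12,-10)=12 g(12,-8)=65 g(12,-6)=208 g(12,-4)=429 g(12,-2)=572 g(12,0)=429
Paths never hitting 2: Σ_s g(12,s) = 1716
Paths hitting 2: 2^12 - 1716 = 2380
P = 2380/4096 = 595/1024

Answer: 595/1024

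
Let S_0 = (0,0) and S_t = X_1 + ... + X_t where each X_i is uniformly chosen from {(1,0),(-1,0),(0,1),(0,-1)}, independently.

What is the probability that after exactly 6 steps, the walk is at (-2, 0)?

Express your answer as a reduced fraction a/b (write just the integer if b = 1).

Let h be the number of horizontal steps (so 6-h are vertical). To end at (-2,0) need (h-2)/2 right-steps and ((6-h)+0)/2 up-steps.
Sum over h with 2 ≤ h ≤ 6, h ≡ 0 (mod 2), 6-h ≡ 0 (mod 2):
h=2: C(6,2)·C(2,0)·C(4,2) = 15·1·6 = 90
h=4: C(6,4)·C(4,1)·C(2,1) = 15·4·2 = 120
h=6: C(6,6)·C(6,2)·C(0,0) = 1·15·1 = 15
Total favorable: 225
Total paths: 4^6 = 4096
P = 225/4096 = 225/4096

Answer: 225/4096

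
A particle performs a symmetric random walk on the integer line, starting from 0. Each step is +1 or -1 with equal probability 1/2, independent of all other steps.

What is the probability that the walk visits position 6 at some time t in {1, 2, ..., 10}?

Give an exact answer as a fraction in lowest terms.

Count via complement. Let g(t,s) = #length-t paths at position s with S_1..S_t all ≠ 6.
g(t,s) = g(t-1,s-1) + g(t-1,s+1) for s ≠ 6; g(t,6) = 0.
t=0: g(0,0)=1
t=1: g(1,-1)=1 g(1,1)=1
t=2: g(2,-2)=1 g(2,0)=2 g(2,2)=1
t=3: g(3,-3)=1 g(3,-1)=3 g(3,1)=3 g(3,3)=1
t=4: g(4,-4)=1 g(4,-2)=4 g(4,0)=6 g(4,2)=4 g(4,4)=1
t=5: g(5,-5)=1 g(5,-3)=5 g(5,-1)=10 g(5,1)=10 g(5,3)=5 g(5,5)=1
t=6: g(6,-6)=1 g(6,-4)=6 g(6,-2)=15 g(6,0)=20 g(6,2)=15 g(6,4)=6
t=7: g(7,-7)=1 g(7,-5)=7 g(7,-3)=21 g(7,-1)=35 g(7,1)=35 g(7,3)=21 g(7,5)=6
t=8: g(8,-8)=1 g(8,-6)=8 g(8,-4)=28 g(8,-2)=56 g(8,0)=70 g(8,2)=56 g(8,4)=27
t=9: g(9,-9)=1 g(9,-7)=9 g(9,-5)=36 g(9,-3)=84 g(9,-1)=126 g(9,1)=126 g(9,3)=83 g(9,5)=27
t=10: g(10,-10)=1 g(10,-8)=10 g(10,-6)=45 g(10,-4)=120 g(10,-2)=210 g(10,0)=252 g(10,2)=209 g(10,4)=110
Paths never hitting 6: Σ_s g(10,s) = 957
Paths hitting 6: 2^10 - 957 = 67
P = 67/1024 = 67/1024

Answer: 67/1024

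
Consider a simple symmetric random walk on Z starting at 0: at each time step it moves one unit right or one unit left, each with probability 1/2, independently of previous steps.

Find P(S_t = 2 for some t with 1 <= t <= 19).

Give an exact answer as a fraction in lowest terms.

Count via complement. Let g(t,s) = #length-t paths at position s with S_1..S_t all ≠ 2.
g(t,s) = g(t-1,s-1) + g(t-1,s+1) for s ≠ 2; g(t,2) = 0.
t=0: g(0,0)=1
t=1: g(1,-1)=1 g(1,1)=1
t=2: g(2,-2)=1 g(2,0)=2
t=3: g(3,-3)=1 g(3,-1)=3 g(3,1)=2
t=4: g(4,-4)=1 g(4,-2)=4 g(4,0)=5
t=5: g(5,-5)=1 g(5,-3)=5 g(5,-1)=9 g(5,1)=5
t=6: g(6,-6)=1 g(6,-4)=6 g(6,-2)=14 g(6,0)=14
t=7: g(7,-7)=1 g(7,-5)=7 g(7,-3)=20 g(7,-1)=28 g(7,1)=14
t=8: g(8,-8)=1 g(8,-6)=8 g(8,-4)=27 g(8,-2)=48 g(8,0)=42
t=9: g(9,-9)=1 g(9,-7)=9 g(9,-5)=35 g(9,-3)=75 g(9,-1)=90 g(9,1)=42
t=10: g(10,-10)=1 g(10,-8)=10 g(10,-6)=44 g(10,-4)=110 g(10,-2)=165 g(10,0)=132
t=11: g(11,-11)=1 g(11,-9)=11 g(11,-7)=54 g(11,-5)=154 g(11,-3)=275 g(11,-1)=297 g(11,1)=132
t=12: g(12,-12)=1 g(12,-10)=12 g(12,-8)=65 g(12,-6)=208 g(12,-4)=429 g(12,-2)=572 g(12,0)=429
t=13: g(13,-13)=1 g(13,-11)=13 g(13,-9)=77 g(13,-7)=273 g(13,-5)=637 g(13,-3)=1001 g(13,-1)=1001 g(13,1)=429
t=14: g(14,-14)=1 g(14,-12)=14 g(14,-10)=90 g(14,-8)=350 g(14,-6)=910 g(14,-4)=1638 g(14,-2)=2002 g(14,0)=1430
t=15: g(15,-15)=1 g(15,-13)=15 g(15,-11)=104 g(15,-9)=440 g(15,-7)=1260 g(15,-5)=2548 g(15,-3)=3640 g(15,-1)=3432 g(15,1)=1430
t=16: g(16,-16)=1 g(16,-14)=16 g(16,-12)=119 g(16,-10)=544 g(16,-8)=1700 g(16,-6)=3808 g(16,-4)=6188 g(16,-2)=7072 g(16,0)=4862
t=17: g(17,-17)=1 g(17,-15)=17 g(17,-13)=135 g(17,-11)=663 g(17,-9)=2244 g(17,-7)=5508 g(17,-5)=9996 g(17,-3)=13260 g(17,-1)=11934 g(17,1)=4862
t=18: g(18,-18)=1 g(18,-16)=18 g(18,-14)=152 g(18,-12)=798 g(18,-10)=2907 g(18,-8)=7752 g(18,-6)=15504 g(18,-4)=23256 g(18,-2)=25194 g(18,0)=16796
t=19: g(19,-19)=1 g(19,-17)=19 g(19,-15)=170 g(19,-13)=950 g(19,-11)=3705 g(19,-9)=10659 g(19,-7)=23256 g(19,-5)=38760 g(19,-3)=48450 g(19,-1)=41990 g(19,1)=16796
Paths never hitting 2: Σ_s g(19,s) = 184756
Paths hitting 2: 2^19 - 184756 = 339532
P = 339532/524288 = 84883/131072

Answer: 84883/131072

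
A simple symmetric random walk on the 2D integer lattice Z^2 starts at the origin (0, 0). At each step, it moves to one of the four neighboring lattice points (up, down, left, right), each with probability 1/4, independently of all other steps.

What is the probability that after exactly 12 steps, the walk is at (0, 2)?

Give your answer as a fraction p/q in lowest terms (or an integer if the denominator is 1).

Answer: 9801/262144

Derivation:
Let h be the number of horizontal steps (so 12-h are vertical). To end at (0,2) need (h+0)/2 right-steps and ((12-h)+2)/2 up-steps.
Sum over h with 0 ≤ h ≤ 10, h ≡ 0 (mod 2), 12-h ≡ 0 (mod 2):
h=0: C(12,0)·C(0,0)·C(12,7) = 1·1·792 = 792
h=2: C(12,2)·C(2,1)·C(10,6) = 66·2·210 = 27720
h=4: C(12,4)·C(4,2)·C(8,5) = 495·6·56 = 166320
h=6: C(12,6)·C(6,3)·C(6,4) = 924·20·15 = 277200
h=8: C(12,8)·C(8,4)·C(4,3) = 495·70·4 = 138600
h=10: C(12,10)·C(10,5)·C(2,2) = 66·252·1 = 16632
Total favorable: 627264
Total paths: 4^12 = 16777216
P = 627264/16777216 = 9801/262144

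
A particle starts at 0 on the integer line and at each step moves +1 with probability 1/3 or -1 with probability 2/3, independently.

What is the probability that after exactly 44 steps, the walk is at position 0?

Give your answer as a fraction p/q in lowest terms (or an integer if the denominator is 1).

Answer: 2941743566642216960/328256967394537077627

Derivation:
To be at 0 after 44 steps: need exactly 22 steps of +1 and 22 of -1.
Number of such sequences: C(44,22) = 2104098963720
Each has probability (1/3)^22 · (2/3)^22 = 4194304/984770902183611232881
P = 2104098963720 · 4194304/984770902183611232881 = 2941743566642216960/328256967394537077627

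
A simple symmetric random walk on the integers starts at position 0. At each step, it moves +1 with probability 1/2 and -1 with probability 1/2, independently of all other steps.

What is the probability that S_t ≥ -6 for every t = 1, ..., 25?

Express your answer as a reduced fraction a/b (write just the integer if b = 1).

Let f(t,s) = #length-t paths at position s with S_1..S_t all ≥ -6.
f(t,s) = f(t-1,s-1) + f(t-1,s+1) for s ≥ -6; f(t,s) = 0 for s < -6.
t=0: f(0,0)=1
t=1: f(1,-1)=1 f(1,1)=1
t=2: f(2,-2)=1 f(2,0)=2 f(2,2)=1
t=3: f(3,-3)=1 f(3,-1)=3 f(3,1)=3 f(3,3)=1
t=4: f(4,-4)=1 f(4,-2)=4 f(4,0)=6 f(4,2)=4 f(4,4)=1
t=5: f(5,-5)=1 f(5,-3)=5 f(5,-1)=10 f(5,1)=10 f(5,3)=5 f(5,5)=1
t=6: f(6,-6)=1 f(6,-4)=6 f(6,-2)=15 f(6,0)=20 f(6,2)=15 f(6,4)=6 f(6,6)=1
t=7: f(7,-5)=7 f(7,-3)=21 f(7,-1)=35 f(7,1)=35 f(7,3)=21 f(7,5)=7 f(7,7)=1
t=8: f(8,-6)=7 f(8,-4)=28 f(8,-2)=56 f(8,0)=70 f(8,2)=56 f(8,4)=28 f(8,6)=8 f(8,8)=1
t=9: f(9,-5)=35 f(9,-3)=84 f(9,-1)=126 f(9,1)=126 f(9,3)=84 f(9,5)=36 f(9,7)=9 f(9,9)=1
t=10: f(10,-6)=35 f(10,-4)=119 f(10,-2)=210 f(10,0)=252 f(10,2)=210 f(10,4)=120 f(10,6)=45 f(10,8)=10 f(10,10)=1
t=11: f(11,-5)=154 f(11,-3)=329 f(11,-1)=462 f(11,1)=462 f(11,3)=330 f(11,5)=165 f(11,7)=55 f(11,9)=11 f(11,11)=1
t=12: f(12,-6)=154 f(12,-4)=483 f(12,-2)=791 f(12,0)=924 f(12,2)=792 f(12,4)=495 f(12,6)=220 f(12,8)=66 f(12,10)=12 f(12,12)=1
t=13: f(13,-5)=637 f(13,-3)=1274 f(13,-1)=1715 f(13,1)=1716 f(13,3)=1287 f(13,5)=715 f(13,7)=286 f(13,9)=78 f(13,11)=13 f(13,13)=1
t=14: f(14,-6)=637 f(14,-4)=1911 f(14,-2)=2989 f(14,0)=3431 f(14,2)=3003 f(14,4)=2002 f(14,6)=1001 f(14,8)=364 f(14,10)=91 f(14,12)=14 f(14,14)=1
t=15: f(15,-5)=2548 f(15,-3)=4900 f(15,-1)=6420 f(15,1)=6434 f(15,3)=5005 f(15,5)=3003 f(15,7)=1365 f(15,9)=455 f(15,11)=105 f(15,13)=15 f(15,15)=1
t=16: f(16,-6)=2548 f(16,-4)=7448 f(16,-2)=11320 f(16,0)=12854 f(16,2)=11439 f(16,4)=8008 f(16,6)=4368 f(16,8)=1820 f(16,10)=560 f(16,12)=120 f(16,14)=16 f(16,16)=1
t=17: f(17,-5)=9996 f(17,-3)=18768 f(17,-1)=24174 f(17,1)=24293 f(17,3)=19447 f(17,5)=12376 f(17,7)=6188 f(17,9)=2380 f(17,11)=680 f(17,13)=136 f(17,15)=17 f(17,17)=1
t=18: f(18,-6)=9996 f(18,-4)=28764 f(18,-2)=42942 f(18,0)=48467 f(18,2)=43740 f(18,4)=31823 f(18,6)=18564 f(18,8)=8568 f(18,10)=3060 f(18,12)=816 f(18,14)=153 f(18,16)=18 f(18,18)=1
t=19: f(19,-5)=38760 f(19,-3)=71706 f(19,-1)=91409 f(19,1)=92207 f(19,3)=75563 f(19,5)=50387 f(19,7)=27132 f(19,9)=11628 f(19,11)=3876 f(19,13)=969 f(19,15)=171 f(19,17)=19 f(19,19)=1
t=20: f(20,-6)=38760 f(20,-4)=110466 f(20,-2)=163115 f(20,0)=183616 f(20,2)=167770 f(20,4)=125950 f(20,6)=77519 f(20,8)=38760 f(20,10)=15504 f(20,12)=4845 f(20,14)=1140 f(20,16)=190 f(20,18)=20 f(20,20)=1
t=21: f(21,-5)=149226 f(21,-3)=273581 f(21,-1)=346731 f(21,1)=351386 f(21,3)=293720 f(21,5)=203469 f(21,7)=116279 f(21,9)=54264 f(21,11)=20349 f(21,13)=5985 f(21,15)=1330 f(21,17)=210 f(21,19)=21 f(21,21)=1
t=22: f(22,-6)=149226 f(22,-4)=422807 f(22,-2)=620312 f(22,0)=698117 f(22,2)=645106 f(22,4)=497189 f(22,6)=319748 f(22,8)=170543 f(22,10)=74613 f(22,12)=26334 f(22,14)=7315 f(22,16)=1540 f(22,18)=231 f(22,20)=22 f(22,22)=1
t=23: f(23,-5)=572033 f(23,-3)=1043119 f(23,-1)=1318429 f(23,1)=1343223 f(23,3)=1142295 f(23,5)=816937 f(23,7)=490291 f(23,9)=245156 f(23,11)=100947 f(23,13)=33649 f(23,15)=8855 f(23,17)=1771 f(23,19)=253 f(23,21)=23 f(23,23)=1
t=24: f(24,-6)=572033 f(24,-4)=1615152 f(24,-2)=2361548 f(24,0)=2661652 f(24,2)=2485518 f(24,4)=1959232 f(24,6)=1307228 f(24,8)=735447 f(24,10)=346103 f(24,12)=134596 f(24,14)=42504 f(24,16)=10626 f(24,18)=2024 f(24,20)=276 f(24,22)=24 f(24,24)=1
t=25: f(25,-5)=2187185 f(25,-3)=3976700 f(25,-1)=5023200 f(25,1)=5147170 f(25,3)=4444750 f(25,5)=3266460 f(25,7)=2042675 f(25,9)=1081550 f(25,11)=480699 f(25,13)=177100 f(25,15)=53130 f(25,17)=12650 f(25,19)=2300 f(25,21)=300 f(25,23)=25 f(25,25)=1
Σ_s f(25,s) = 27895895
P = 27895895/33554432 = 27895895/33554432

Answer: 27895895/33554432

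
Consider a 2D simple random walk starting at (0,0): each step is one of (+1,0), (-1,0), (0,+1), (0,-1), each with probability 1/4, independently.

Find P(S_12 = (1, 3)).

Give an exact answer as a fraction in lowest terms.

Answer: 49005/2097152

Derivation:
Let h be the number of horizontal steps (so 12-h are vertical). To end at (1,3) need (h+1)/2 right-steps and ((12-h)+3)/2 up-steps.
Sum over h with 1 ≤ h ≤ 9, h ≡ 1 (mod 2), 12-h ≡ 1 (mod 2):
h=1: C(12,1)·C(1,1)·C(11,7) = 12·1·330 = 3960
h=3: C(12,3)·C(3,2)·C(9,6) = 220·3·84 = 55440
h=5: C(12,5)·C(5,3)·C(7,5) = 792·10·21 = 166320
h=7: C(12,7)·C(7,4)·C(5,4) = 792·35·5 = 138600
h=9: C(12,9)·C(9,5)·C(3,3) = 220·126·1 = 27720
Total favorable: 392040
Total paths: 4^12 = 16777216
P = 392040/16777216 = 49005/2097152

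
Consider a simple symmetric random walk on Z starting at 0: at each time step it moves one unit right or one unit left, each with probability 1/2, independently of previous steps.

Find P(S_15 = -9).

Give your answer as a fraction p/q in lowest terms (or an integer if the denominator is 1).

To reach position -9 after 15 steps: need 3 steps of +1 and 12 of -1.
Favorable paths: C(15,3) = 455
Total paths: 2^15 = 32768
P = 455/32768 = 455/32768

Answer: 455/32768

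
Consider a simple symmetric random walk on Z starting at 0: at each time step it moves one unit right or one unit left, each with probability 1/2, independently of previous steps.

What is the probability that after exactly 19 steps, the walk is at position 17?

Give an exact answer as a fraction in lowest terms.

Answer: 19/524288

Derivation:
To reach position 17 after 19 steps: need 18 steps of +1 and 1 of -1.
Favorable paths: C(19,18) = 19
Total paths: 2^19 = 524288
P = 19/524288 = 19/524288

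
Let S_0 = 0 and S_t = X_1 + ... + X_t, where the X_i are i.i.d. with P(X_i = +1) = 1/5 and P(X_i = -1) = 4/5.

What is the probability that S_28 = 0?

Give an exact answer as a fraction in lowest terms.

Answer: 430748712566784/1490116119384765625

Derivation:
To be at 0 after 28 steps: need exactly 14 steps of +1 and 14 of -1.
Number of such sequences: C(28,14) = 40116600
Each has probability (1/5)^14 · (4/5)^14 = 268435456/37252902984619140625
P = 40116600 · 268435456/37252902984619140625 = 430748712566784/1490116119384765625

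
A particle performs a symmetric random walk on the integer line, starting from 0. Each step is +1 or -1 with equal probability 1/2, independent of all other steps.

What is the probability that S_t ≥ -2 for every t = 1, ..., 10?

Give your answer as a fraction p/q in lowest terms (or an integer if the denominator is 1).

Answer: 21/32

Derivation:
Let f(t,s) = #length-t paths at position s with S_1..S_t all ≥ -2.
f(t,s) = f(t-1,s-1) + f(t-1,s+1) for s ≥ -2; f(t,s) = 0 for s < -2.
t=0: f(0,0)=1
t=1: f(1,-1)=1 f(1,1)=1
t=2: f(2,-2)=1 f(2,0)=2 f(2,2)=1
t=3: f(3,-1)=3 f(3,1)=3 f(3,3)=1
t=4: f(4,-2)=3 f(4,0)=6 f(4,2)=4 f(4,4)=1
t=5: f(5,-1)=9 f(5,1)=10 f(5,3)=5 f(5,5)=1
t=6: f(6,-2)=9 f(6,0)=19 f(6,2)=15 f(6,4)=6 f(6,6)=1
t=7: f(7,-1)=28 f(7,1)=34 f(7,3)=21 f(7,5)=7 f(7,7)=1
t=8: f(8,-2)=28 f(8,0)=62 f(8,2)=55 f(8,4)=28 f(8,6)=8 f(8,8)=1
t=9: f(9,-1)=90 f(9,1)=117 f(9,3)=83 f(9,5)=36 f(9,7)=9 f(9,9)=1
t=10: f(10,-2)=90 f(10,0)=207 f(10,2)=200 f(10,4)=119 f(10,6)=45 f(10,8)=10 f(10,10)=1
Σ_s f(10,s) = 672
P = 672/1024 = 21/32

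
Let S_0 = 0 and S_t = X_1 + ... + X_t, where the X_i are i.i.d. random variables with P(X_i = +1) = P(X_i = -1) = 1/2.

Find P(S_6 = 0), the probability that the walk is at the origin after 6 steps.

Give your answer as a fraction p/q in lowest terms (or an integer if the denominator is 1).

Answer: 5/16

Derivation:
To return to 0 after 6 steps: need exactly 3 steps of +1 and 3 of -1.
Favorable paths: C(6,3) = 20
Total paths: 2^6 = 64
P = 20/64 = 5/16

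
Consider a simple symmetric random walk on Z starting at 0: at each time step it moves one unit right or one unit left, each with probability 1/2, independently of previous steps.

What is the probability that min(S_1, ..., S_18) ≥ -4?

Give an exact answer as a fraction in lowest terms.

Answer: 24973/32768

Derivation:
Let f(t,s) = #length-t paths at position s with S_1..S_t all ≥ -4.
f(t,s) = f(t-1,s-1) + f(t-1,s+1) for s ≥ -4; f(t,s) = 0 for s < -4.
t=0: f(0,0)=1
t=1: f(1,-1)=1 f(1,1)=1
t=2: f(2,-2)=1 f(2,0)=2 f(2,2)=1
t=3: f(3,-3)=1 f(3,-1)=3 f(3,1)=3 f(3,3)=1
t=4: f(4,-4)=1 f(4,-2)=4 f(4,0)=6 f(4,2)=4 f(4,4)=1
t=5: f(5,-3)=5 f(5,-1)=10 f(5,1)=10 f(5,3)=5 f(5,5)=1
t=6: f(6,-4)=5 f(6,-2)=15 f(6,0)=20 f(6,2)=15 f(6,4)=6 f(6,6)=1
t=7: f(7,-3)=20 f(7,-1)=35 f(7,1)=35 f(7,3)=21 f(7,5)=7 f(7,7)=1
t=8: f(8,-4)=20 f(8,-2)=55 f(8,0)=70 f(8,2)=56 f(8,4)=28 f(8,6)=8 f(8,8)=1
t=9: f(9,-3)=75 f(9,-1)=125 f(9,1)=126 f(9,3)=84 f(9,5)=36 f(9,7)=9 f(9,9)=1
t=10: f(10,-4)=75 f(10,-2)=200 f(10,0)=251 f(10,2)=210 f(10,4)=120 f(10,6)=45 f(10,8)=10 f(10,10)=1
t=11: f(11,-3)=275 f(11,-1)=451 f(11,1)=461 f(11,3)=330 f(11,5)=165 f(11,7)=55 f(11,9)=11 f(11,11)=1
t=12: f(12,-4)=275 f(12,-2)=726 f(12,0)=912 f(12,2)=791 f(12,4)=495 f(12,6)=220 f(12,8)=66 f(12,10)=12 f(12,12)=1
t=13: f(13,-3)=1001 f(13,-1)=1638 f(13,1)=1703 f(13,3)=1286 f(13,5)=715 f(13,7)=286 f(13,9)=78 f(13,11)=13 f(13,13)=1
t=14: f(14,-4)=1001 f(14,-2)=2639 f(14,0)=3341 f(14,2)=2989 f(14,4)=2001 f(14,6)=1001 f(14,8)=364 f(14,10)=91 f(14,12)=14 f(14,14)=1
t=15: f(15,-3)=3640 f(15,-1)=5980 f(15,1)=6330 f(15,3)=4990 f(15,5)=3002 f(15,7)=1365 f(15,9)=455 f(15,11)=105 f(15,13)=15 f(15,15)=1
t=16: f(16,-4)=3640 f(16,-2)=9620 f(16,0)=12310 f(16,2)=11320 f(16,4)=7992 f(16,6)=4367 f(16,8)=1820 f(16,10)=560 f(16,12)=120 f(16,14)=16 f(16,16)=1
t=17: f(17,-3)=13260 f(17,-1)=21930 f(17,1)=23630 f(17,3)=19312 f(17,5)=12359 f(17,7)=6187 f(17,9)=2380 f(17,11)=680 f(17,13)=136 f(17,15)=17 f(17,17)=1
t=18: f(18,-4)=13260 f(18,-2)=35190 f(18,0)=45560 f(18,2)=42942 f(18,4)=31671 f(18,6)=18546 f(18,8)=8567 f(18,10)=3060 f(18,12)=816 f(18,14)=153 f(18,16)=18 f(18,18)=1
Σ_s f(18,s) = 199784
P = 199784/262144 = 24973/32768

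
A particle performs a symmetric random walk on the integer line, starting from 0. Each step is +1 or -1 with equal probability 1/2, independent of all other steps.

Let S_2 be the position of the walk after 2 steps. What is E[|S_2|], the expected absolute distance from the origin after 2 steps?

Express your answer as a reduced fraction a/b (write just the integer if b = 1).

S_2 takes values m ≡ 0 (mod 2) with |m| ≤ 2; P(S_2=m) = C(2,(2+m)/2)/2^2.
Total paths: 2^2 = 4
Distribution: P(S=-2)=1/4, P(S=0)=2/4, P(S=2)=1/4
E[|S_2|] = Σ_m |m|·P(S_2=m) = 4/4 = 1

Answer: 1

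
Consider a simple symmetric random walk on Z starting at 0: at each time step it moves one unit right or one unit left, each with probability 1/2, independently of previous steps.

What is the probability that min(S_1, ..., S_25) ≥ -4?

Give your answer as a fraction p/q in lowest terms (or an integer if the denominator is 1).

Let f(t,s) = #length-t paths at position s with S_1..S_t all ≥ -4.
f(t,s) = f(t-1,s-1) + f(t-1,s+1) for s ≥ -4; f(t,s) = 0 for s < -4.
t=0: f(0,0)=1
t=1: f(1,-1)=1 f(1,1)=1
t=2: f(2,-2)=1 f(2,0)=2 f(2,2)=1
t=3: f(3,-3)=1 f(3,-1)=3 f(3,1)=3 f(3,3)=1
t=4: f(4,-4)=1 f(4,-2)=4 f(4,0)=6 f(4,2)=4 f(4,4)=1
t=5: f(5,-3)=5 f(5,-1)=10 f(5,1)=10 f(5,3)=5 f(5,5)=1
t=6: f(6,-4)=5 f(6,-2)=15 f(6,0)=20 f(6,2)=15 f(6,4)=6 f(6,6)=1
t=7: f(7,-3)=20 f(7,-1)=35 f(7,1)=35 f(7,3)=21 f(7,5)=7 f(7,7)=1
t=8: f(8,-4)=20 f(8,-2)=55 f(8,0)=70 f(8,2)=56 f(8,4)=28 f(8,6)=8 f(8,8)=1
t=9: f(9,-3)=75 f(9,-1)=125 f(9,1)=126 f(9,3)=84 f(9,5)=36 f(9,7)=9 f(9,9)=1
t=10: f(10,-4)=75 f(10,-2)=200 f(10,0)=251 f(10,2)=210 f(10,4)=120 f(10,6)=45 f(10,8)=10 f(10,10)=1
t=11: f(11,-3)=275 f(11,-1)=451 f(11,1)=461 f(11,3)=330 f(11,5)=165 f(11,7)=55 f(11,9)=11 f(11,11)=1
t=12: f(12,-4)=275 f(12,-2)=726 f(12,0)=912 f(12,2)=791 f(12,4)=495 f(12,6)=220 f(12,8)=66 f(12,10)=12 f(12,12)=1
t=13: f(13,-3)=1001 f(13,-1)=1638 f(13,1)=1703 f(13,3)=1286 f(13,5)=715 f(13,7)=286 f(13,9)=78 f(13,11)=13 f(13,13)=1
t=14: f(14,-4)=1001 f(14,-2)=2639 f(14,0)=3341 f(14,2)=2989 f(14,4)=2001 f(14,6)=1001 f(14,8)=364 f(14,10)=91 f(14,12)=14 f(14,14)=1
t=15: f(15,-3)=3640 f(15,-1)=5980 f(15,1)=6330 f(15,3)=4990 f(15,5)=3002 f(15,7)=1365 f(15,9)=455 f(15,11)=105 f(15,13)=15 f(15,15)=1
t=16: f(16,-4)=3640 f(16,-2)=9620 f(16,0)=12310 f(16,2)=11320 f(16,4)=7992 f(16,6)=4367 f(16,8)=1820 f(16,10)=560 f(16,12)=120 f(16,14)=16 f(16,16)=1
t=17: f(17,-3)=13260 f(17,-1)=21930 f(17,1)=23630 f(17,3)=19312 f(17,5)=12359 f(17,7)=6187 f(17,9)=2380 f(17,11)=680 f(17,13)=136 f(17,15)=17 f(17,17)=1
t=18: f(18,-4)=13260 f(18,-2)=35190 f(18,0)=45560 f(18,2)=42942 f(18,4)=31671 f(18,6)=18546 f(18,8)=8567 f(18,10)=3060 f(18,12)=816 f(18,14)=153 f(18,16)=18 f(18,18)=1
t=19: f(19,-3)=48450 f(19,-1)=80750 f(19,1)=88502 f(19,3)=74613 f(19,5)=50217 f(19,7)=27113 f(19,9)=11627 f(19,11)=3876 f(19,13)=969 f(19,15)=171 f(19,17)=19 f(19,19)=1
t=20: f(20,-4)=48450 f(20,-2)=129200 f(20,0)=169252 f(20,2)=163115 f(20,4)=124830 f(20,6)=77330 f(20,8)=38740 f(20,10)=15503 f(20,12)=4845 f(20,14)=1140 f(20,16)=190 f(20,18)=20 f(20,20)=1
t=21: f(21,-3)=177650 f(21,-1)=298452 f(21,1)=332367 f(21,3)=287945 f(21,5)=202160 f(21,7)=116070 f(21,9)=54243 f(21,11)=20348 f(21,13)=5985 f(21,15)=1330 f(21,17)=210 f(21,19)=21 f(21,21)=1
t=22: f(22,-4)=177650 f(22,-2)=476102 f(22,0)=630819 f(22,2)=620312 f(22,4)=490105 f(22,6)=318230 f(22,8)=170313 f(22,10)=74591 f(22,12)=26333 f(22,14)=7315 f(22,16)=1540 f(22,18)=231 f(22,20)=22 f(22,22)=1
t=23: f(23,-3)=653752 f(23,-1)=1106921 f(23,1)=1251131 f(23,3)=1110417 f(23,5)=808335 f(23,7)=488543 f(23,9)=244904 f(23,11)=100924 f(23,13)=33648 f(23,15)=8855 f(23,17)=1771 f(23,19)=253 f(23,21)=23 f(23,23)=1
t=24: f(24,-4)=653752 f(24,-2)=1760673 f(24,0)=2358052 f(24,2)=2361548 f(24,4)=1918752 f(24,6)=1296878 f(24,8)=733447 f(24,10)=345828 f(24,12)=134572 f(24,14)=42503 f(24,16)=10626 f(24,18)=2024 f(24,20)=276 f(24,22)=24 f(24,24)=1
t=25: f(25,-3)=2414425 f(25,-1)=4118725 f(25,1)=4719600 f(25,3)=4280300 f(25,5)=3215630 f(25,7)=2030325 f(25,9)=1079275 f(25,11)=480400 f(25,13)=177075 f(25,15)=53129 f(25,17)=12650 f(25,19)=2300 f(25,21)=300 f(25,23)=25 f(25,25)=1
Σ_s f(25,s) = 22584160
P = 22584160/33554432 = 705755/1048576

Answer: 705755/1048576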